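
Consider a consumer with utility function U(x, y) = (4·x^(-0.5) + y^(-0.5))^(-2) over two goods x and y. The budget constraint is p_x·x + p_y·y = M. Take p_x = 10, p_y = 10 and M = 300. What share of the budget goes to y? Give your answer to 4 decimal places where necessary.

share on y = 0.2841

MU_x ∝ 4·x^(-1.5), MU_y ∝ y^(-1.5), so MRS = 4·(y/x)^(1.5) = p_x/p_y.
Solve for the ratio: y/x = [(1/4)·p_x/p_y]^(2/3).
With the ratio pinned down, the budget gives x* = M/(p_x + p_y·(y/x)) and y* = (y/x)·x*.
Numerically y/x = 0.39685, so x* = 300/(10 + 10·0.39685) = 21.4769 and y* = 0.39685·21.4769 = 8.5231.
Expenditure on y: 10·8.5231 = 85.2311; share = 0.2841.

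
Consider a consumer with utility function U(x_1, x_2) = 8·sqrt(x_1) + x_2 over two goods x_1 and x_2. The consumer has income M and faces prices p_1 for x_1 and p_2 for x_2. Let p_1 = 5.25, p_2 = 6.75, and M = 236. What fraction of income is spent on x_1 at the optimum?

Set MRS = p_1/p_2: 4·x_1^(−1/2) = p_1/p_2.
Thus x_1* = (4·p_2/p_1)² — independent of M — with the rest of income spent on x_2.
Plugging in: x_1* = (4·6.75/5.25)² = 26.449, x_2* = 14.3915.
Expenditure on x_1: 5.25·26.449 = 138.8571; share = 0.5884.

share on x_1 = 0.5884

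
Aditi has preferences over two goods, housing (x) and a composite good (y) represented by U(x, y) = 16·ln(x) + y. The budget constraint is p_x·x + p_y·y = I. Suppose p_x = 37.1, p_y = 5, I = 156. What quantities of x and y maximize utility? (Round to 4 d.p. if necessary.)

x* = 2.1563, y* = 15.2

MU_x = 16/x, MU_y = 1. Tangency: 16/x = p_x/p_y.
So x*(p_x,p_y) = 16·p_y/p_x, independent of income; and y* = (I − 16·p_y)/p_y.
At the given prices: x* = 16·5/37.1 = 2.1563, and y* = 15.2.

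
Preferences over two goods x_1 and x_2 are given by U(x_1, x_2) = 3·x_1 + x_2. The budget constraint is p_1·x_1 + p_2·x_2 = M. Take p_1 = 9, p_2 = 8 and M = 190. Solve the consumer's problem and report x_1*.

Linear utility — the consumer picks whichever good has higher MU/price: 3/9 = 0.3333 vs 1/8 = 0.125.
x_1 gives more utility per dollar, so spend all income on x_1: x_1* = M/p_1, x_2* = 0.
Numerically: x_1* = 21.1111, x_2* = 0.

x_1* = 21.1111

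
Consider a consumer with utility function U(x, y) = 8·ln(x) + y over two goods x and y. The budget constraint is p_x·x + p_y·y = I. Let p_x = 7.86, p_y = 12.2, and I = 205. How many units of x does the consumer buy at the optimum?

x* = 12.4173

Set MRS = p_x/p_y: (8/x)/1 = p_x/p_y.
So x*(p_x,p_y) = 8·p_y/p_x, independent of income; and y* = (I − 8·p_y)/p_y.
At the given prices: x* = 8·12.2/7.86 = 12.4173.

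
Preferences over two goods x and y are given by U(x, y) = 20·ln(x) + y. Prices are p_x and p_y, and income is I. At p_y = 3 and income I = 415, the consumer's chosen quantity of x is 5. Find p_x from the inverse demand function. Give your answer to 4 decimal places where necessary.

p_x = 12

Set MRS = p_x/p_y: (20/x)/1 = p_x/p_y.
So x*(p_x,p_y) = 20·p_y/p_x, independent of income; and y* = (I − 20·p_y)/p_y.
Set x* = 5 in the demand function and solve for p_x: p_x = 12.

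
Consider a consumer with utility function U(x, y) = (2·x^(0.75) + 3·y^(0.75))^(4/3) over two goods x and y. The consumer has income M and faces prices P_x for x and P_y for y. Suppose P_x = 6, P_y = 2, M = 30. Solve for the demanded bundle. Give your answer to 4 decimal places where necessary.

x* = 0.0363, y* = 14.8911

With the ratio pinned down, the budget gives x* = M/(P_x + P_y·(y/x)) and y* = (y/x)·x*.
Numerically y/x = 410.0625, so x* = 30/(6 + 2·410.0625) = 0.0363 and y* = 410.0625·0.0363 = 14.8911.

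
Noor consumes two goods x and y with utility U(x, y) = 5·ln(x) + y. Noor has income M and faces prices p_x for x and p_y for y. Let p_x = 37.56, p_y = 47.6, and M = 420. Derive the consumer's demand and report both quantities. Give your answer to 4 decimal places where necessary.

x* = 6.3365, y* = 3.8235

Set MRS = p_x/p_y: (5/x)/1 = p_x/p_y.
So x*(p_x,p_y) = 5·p_y/p_x, independent of income; and y* = (M − 5·p_y)/p_y.
At the given prices: x* = 5·47.6/37.56 = 6.3365, and y* = 3.8235.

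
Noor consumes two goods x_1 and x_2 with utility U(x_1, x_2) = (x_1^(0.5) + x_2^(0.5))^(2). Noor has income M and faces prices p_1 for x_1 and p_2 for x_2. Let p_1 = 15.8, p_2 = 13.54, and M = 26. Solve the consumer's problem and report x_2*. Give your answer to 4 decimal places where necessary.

x_2* = 1.0341

MU_x_1 ∝ x_1^(-0.5), MU_x_2 ∝ x_2^(-0.5), so MRS = (x_2/x_1)^(0.5) = p_1/p_2.
Hence x_2/x_1 = (p_1/p_2)^(1/(0.5)), i.e. raised to the 2 power.
With the ratio pinned down, the budget gives x_1* = M/(p_1 + p_2·(x_2/x_1)) and x_2* = (x_2/x_1)·x_1*.
Numerically x_2/x_1 = 1.361686, so x_1* = 26/(15.8 + 13.54·1.361686) = 0.7594 and x_2* = 1.361686·0.7594 = 1.0341.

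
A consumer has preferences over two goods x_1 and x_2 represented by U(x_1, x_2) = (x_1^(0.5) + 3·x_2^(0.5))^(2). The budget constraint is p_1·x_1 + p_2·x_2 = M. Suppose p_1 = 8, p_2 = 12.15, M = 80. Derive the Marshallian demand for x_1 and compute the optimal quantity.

x_1* = 1.4439

With the ratio pinned down, the budget gives x_1* = M/(p_1 + p_2·(x_2/x_1)) and x_2* = (x_2/x_1)·x_1*.
Numerically x_2/x_1 = 3.901844, so x_1* = 80/(8 + 12.15·3.901844) = 1.4439.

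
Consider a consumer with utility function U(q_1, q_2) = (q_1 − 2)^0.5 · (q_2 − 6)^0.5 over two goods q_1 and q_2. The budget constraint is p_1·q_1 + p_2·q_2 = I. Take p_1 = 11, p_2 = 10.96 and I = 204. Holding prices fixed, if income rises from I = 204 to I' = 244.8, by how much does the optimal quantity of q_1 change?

Δq_1* = 1.8545

Discretionary income = 204 − 2·11 − 6·10.96 = 116.24; q_1* = 2 + 0.5·116.24/11 = 7.2836.
At I' = 244.8: q_1* = 9.1382. Change: 9.1382 − 7.2836 = 1.8545.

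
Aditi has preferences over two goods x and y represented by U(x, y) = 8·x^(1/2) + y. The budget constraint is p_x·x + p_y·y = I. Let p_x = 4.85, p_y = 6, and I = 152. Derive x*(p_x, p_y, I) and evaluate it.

x* = 24.4872

Utility is quasi-linear in y; the FOC for x is 4/√x = p_x/p_y.
Solve: √x = 4·p_y/p_x, so x*(p_x,p_y) = (4·p_y/p_x)², and y* = (I − p_x·x*)/p_y.
Plugging in: x* = (4·6/4.85)² = 24.4872.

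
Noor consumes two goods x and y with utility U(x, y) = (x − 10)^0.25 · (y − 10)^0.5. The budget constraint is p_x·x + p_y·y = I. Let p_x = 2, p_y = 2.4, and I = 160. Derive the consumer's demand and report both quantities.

Discretionary income = 160 − 10·2 − 10·2.4 = 116; x* = 10 + 1/3·116/2 = 29.3333; y* = 10 + 2/3·116/2.4 = 42.2222.

x* = 29.3333, y* = 42.2222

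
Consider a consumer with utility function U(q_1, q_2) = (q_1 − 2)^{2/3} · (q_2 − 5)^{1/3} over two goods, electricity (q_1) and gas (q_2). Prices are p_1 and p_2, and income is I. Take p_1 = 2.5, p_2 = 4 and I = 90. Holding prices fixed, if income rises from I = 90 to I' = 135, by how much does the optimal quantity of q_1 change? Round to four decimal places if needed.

Δq_1* = 12

Substituting into the budget: q_1* = 2 + 2/3·(I − 2·p_1 − 5·p_2)/p_1, and q_2* = 5 + 1/3·(…)/p_2.
Discretionary income = 90 − 2·2.5 − 5·4 = 65; q_1* = 2 + 2/3·65/2.5 = 19.3333.
At I' = 135: q_1* = 31.3333. Change: 31.3333 − 19.3333 = 12.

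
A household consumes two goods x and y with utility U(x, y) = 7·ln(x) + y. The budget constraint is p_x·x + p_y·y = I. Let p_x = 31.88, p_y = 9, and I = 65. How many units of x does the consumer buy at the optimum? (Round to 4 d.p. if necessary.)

MU_x = 7/x, MU_y = 1. Tangency: 7/x = p_x/p_y.
So x*(p_x,p_y) = 7·p_y/p_x, independent of income; and y* = (I − 7·p_y)/p_y.
At the given prices: x* = 7·9/31.88 = 1.9762.

x* = 1.9762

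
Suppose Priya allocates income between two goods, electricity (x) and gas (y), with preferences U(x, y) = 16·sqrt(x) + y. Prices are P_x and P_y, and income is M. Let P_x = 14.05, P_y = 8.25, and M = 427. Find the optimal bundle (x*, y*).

Solve: √x = 8·P_y/P_x, so x*(P_x,P_y) = (8·P_y/P_x)², and y* = (M − P_x·x*)/P_y.
Plugging in: x* = (8·8.25/14.05)² = 22.0666, y* = 14.1775.

x* = 22.0666, y* = 14.1775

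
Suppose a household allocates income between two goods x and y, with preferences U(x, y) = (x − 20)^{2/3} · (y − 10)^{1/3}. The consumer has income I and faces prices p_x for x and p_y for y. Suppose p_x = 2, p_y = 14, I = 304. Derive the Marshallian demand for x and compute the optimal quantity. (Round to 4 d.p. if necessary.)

Substituting into the budget: x* = 20 + 2/3·(I − 20·p_x − 10·p_y)/p_x, and y* = 10 + 1/3·(…)/p_y.
Discretionary income = 304 − 20·2 − 10·14 = 124; x* = 20 + 2/3·124/2 = 61.3333.

x* = 61.3333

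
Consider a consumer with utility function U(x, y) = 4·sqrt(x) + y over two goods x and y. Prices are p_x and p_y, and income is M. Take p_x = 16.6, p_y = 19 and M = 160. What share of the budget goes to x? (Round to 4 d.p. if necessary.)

share on x = 0.5437

Set MRS = p_x/p_y: 2·x^(−1/2) = p_x/p_y.
Solve: √x = 2·p_y/p_x, so x*(p_x,p_y) = (2·p_y/p_x)², and y* = (M − p_x·x*)/p_y.
Plugging in: x* = (2·19/16.6)² = 5.2402, y* = 3.8427.
Expenditure on x: 16.6·5.2402 = 86.988; share = 0.5437.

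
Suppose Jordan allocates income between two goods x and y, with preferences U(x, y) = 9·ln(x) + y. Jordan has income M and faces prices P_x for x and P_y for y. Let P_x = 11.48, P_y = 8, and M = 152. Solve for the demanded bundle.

So x*(P_x,P_y) = 9·P_y/P_x, independent of income; and y* = (M − 9·P_y)/P_y.
At the given prices: x* = 9·8/11.48 = 6.2718, and y* = 10.

x* = 6.2718, y* = 10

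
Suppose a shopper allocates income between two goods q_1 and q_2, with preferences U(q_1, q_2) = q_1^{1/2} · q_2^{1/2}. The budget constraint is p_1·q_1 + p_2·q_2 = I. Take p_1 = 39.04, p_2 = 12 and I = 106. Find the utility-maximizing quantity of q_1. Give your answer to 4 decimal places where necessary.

Tangency: MRS = q_2/q_1 = p_1/p_2.
So 0.5·p_2·q_2 = 0.5·p_1·q_1; combined with the budget, a share 0.5 of income goes to q_1.
Demand: q_1*(p_1,p_2,I) = 0.5·I/p_1 and q_2* = 0.5·I/p_2.
At p_1=39.04, p_2=12, I=106: q_1* = 0.5·106/39.04 = 1.3576.

q_1* = 1.3576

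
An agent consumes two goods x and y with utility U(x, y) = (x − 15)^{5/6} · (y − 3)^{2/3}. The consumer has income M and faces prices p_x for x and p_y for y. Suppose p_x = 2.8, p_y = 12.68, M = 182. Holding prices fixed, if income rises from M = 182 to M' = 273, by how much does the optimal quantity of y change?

This is Cobb-Douglas in (x−15, y−3): tangency gives 5/6·p_y·(y−3) = 2/3·p_x·(x−15).
After buying the subsistence bundle (15, 3), a share 5/9 of the remaining income goes to x: x* = 15 + 5/9·(M − 15p_x − 3p_y)/p_x.
Discretionary income = 182 − 15·2.8 − 3·12.68 = 101.96; y* = 3 + 4/9·101.96/12.68 = 6.5738.
At M' = 273: y* = 9.7634. Change: 9.7634 − 6.5738 = 3.1896.

Δy* = 3.1896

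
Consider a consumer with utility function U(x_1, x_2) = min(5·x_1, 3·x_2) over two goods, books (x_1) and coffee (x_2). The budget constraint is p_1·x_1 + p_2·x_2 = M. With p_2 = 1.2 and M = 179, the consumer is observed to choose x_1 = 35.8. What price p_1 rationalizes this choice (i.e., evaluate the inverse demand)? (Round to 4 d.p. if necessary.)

With perfect complements, no substitution: consume in ratio x_1:x_2 = 3:5.
Budget: p_1·x_1 + p_2·(5/3)·x_1 = M, so (3·p_1 + 5·p_2)·x_1 = 3·M.
Demand: x_1*(p_1,p_2,M) = 3·M/(3·p_1 + 5·p_2), x_2* = 5·M/(3·p_1 + 5·p_2).
Set x_1* = 35.8 in the demand function and solve for p_1: p_1 = 3.

p_1 = 3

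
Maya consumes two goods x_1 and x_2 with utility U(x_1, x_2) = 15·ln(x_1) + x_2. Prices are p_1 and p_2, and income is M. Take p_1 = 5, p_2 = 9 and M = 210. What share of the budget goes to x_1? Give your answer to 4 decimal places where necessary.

share on x_1 = 0.6429

So x_1*(p_1,p_2) = 15·p_2/p_1, independent of income; and x_2* = (M − 15·p_2)/p_2.
At the given prices: x_1* = 15·9/5 = 27, and x_2* = 8.3333.
Expenditure on x_1: 5·27 = 135; share = 0.6429.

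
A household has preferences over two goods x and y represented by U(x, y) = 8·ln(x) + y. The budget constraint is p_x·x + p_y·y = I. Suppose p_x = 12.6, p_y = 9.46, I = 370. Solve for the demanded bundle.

x* = 6.0063, y* = 31.1121

MU_x = 8/x, MU_y = 1. Tangency: 8/x = p_x/p_y.
So x*(p_x,p_y) = 8·p_y/p_x, independent of income; and y* = (I − 8·p_y)/p_y.
At the given prices: x* = 8·9.46/12.6 = 6.0063, and y* = 31.1121.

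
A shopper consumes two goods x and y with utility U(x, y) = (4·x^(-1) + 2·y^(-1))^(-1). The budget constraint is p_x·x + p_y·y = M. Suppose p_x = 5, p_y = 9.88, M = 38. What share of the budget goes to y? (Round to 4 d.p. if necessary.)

share on y = 0.4985

From the CES first-order condition, 2·(y/x)^(2) = p_x/p_y.
Hence y/x = ((1/2)·p_x/p_y)^(1/(2)), i.e. raised to the 0.5 power.
Substitute y = (y/x)·x into the budget: x* = M/(p_x + p_y·(y/x)).
Numerically y/x = 0.503027, so x* = 38/(5 + 9.88·0.503027) = 3.8115 and y* = 0.503027·3.8115 = 1.9173.
Expenditure on y: 9.88·1.9173 = 18.9427; share = 0.4985.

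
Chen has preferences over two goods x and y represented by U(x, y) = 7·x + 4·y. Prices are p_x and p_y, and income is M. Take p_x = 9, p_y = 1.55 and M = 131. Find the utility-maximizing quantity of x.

x* = 0

Perfect substitutes: compare marginal utility per dollar. 7/p_x vs 4/p_y → 0.7778 vs 2.5806.
y gives more utility per dollar, so spend all income on y: y* = M/p_y, x* = 0.
Numerically: x* = 0, y* = 84.5161.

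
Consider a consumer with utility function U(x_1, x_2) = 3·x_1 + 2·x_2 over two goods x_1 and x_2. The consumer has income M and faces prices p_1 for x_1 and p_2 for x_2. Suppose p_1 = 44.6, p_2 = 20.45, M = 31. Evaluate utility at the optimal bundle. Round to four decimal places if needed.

Perfect substitutes: compare marginal utility per dollar. 3/p_1 vs 2/p_2 → 0.0673 vs 0.0978.
x_2 gives more utility per dollar, so spend all income on x_2: x_2* = M/p_2, x_1* = 0.
Numerically: x_1* = 0, x_2* = 1.5159.
Utility at the optimum: U(0, 1.5159) = 3.0318.

V = 3.0318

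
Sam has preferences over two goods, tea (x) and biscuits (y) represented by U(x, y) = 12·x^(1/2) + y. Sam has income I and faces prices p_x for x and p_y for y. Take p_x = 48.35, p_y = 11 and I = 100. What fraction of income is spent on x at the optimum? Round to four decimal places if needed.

share on x = 0.9009

MU_x = 6/√x, MU_y = 1. Tangency: 6/√x = p_x/p_y.
Thus x* = (6·p_y/p_x)² — independent of I — with the rest of income spent on y.
Plugging in: x* = (6·11/48.35)² = 1.8634, y* = 0.9006.
Expenditure on x: 48.35·1.8634 = 90.0931; share = 0.9009.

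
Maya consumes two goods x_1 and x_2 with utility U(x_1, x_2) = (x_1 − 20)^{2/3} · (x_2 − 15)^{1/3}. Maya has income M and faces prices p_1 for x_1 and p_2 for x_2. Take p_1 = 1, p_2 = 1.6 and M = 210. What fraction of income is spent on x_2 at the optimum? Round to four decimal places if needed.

MRS = 2·(x_2−15)/(x_1−20). Tangency with p_1/p_2 gives x_2−15 = (1/2)·(p_1/p_2)·(x_1−20).
After buying the subsistence bundle (20, 15), a share 2/3 of the remaining income goes to x_1: x_1* = 20 + 2/3·(M − 20p_1 − 15p_2)/p_1.
Discretionary income = 210 − 20·1 − 15·1.6 = 166; x_1* = 20 + 2/3·166/1 = 130.6667; x_2* = 15 + 1/3·166/1.6 = 49.5833.
Expenditure on x_2: 1.6·49.5833 = 79.3333; share = 0.3778.

share on x_2 = 0.3778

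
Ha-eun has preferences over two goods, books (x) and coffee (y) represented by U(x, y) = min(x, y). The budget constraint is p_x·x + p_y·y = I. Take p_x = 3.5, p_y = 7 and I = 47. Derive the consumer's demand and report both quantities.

Leontief preferences: the optimum is at the kink where x/1 = y/1, i.e. y = x.
Budget: p_x·x + p_y·x = I, so (p_x + p_y)·x = I.
Demand: x*(p_x,p_y,I) = I/(p_x + p_y), y* = I/(p_x + p_y).
Here 3.5 + 7 = 10.5, giving x* = 4.4762 and y* = 4.4762.

x* = 4.4762, y* = 4.4762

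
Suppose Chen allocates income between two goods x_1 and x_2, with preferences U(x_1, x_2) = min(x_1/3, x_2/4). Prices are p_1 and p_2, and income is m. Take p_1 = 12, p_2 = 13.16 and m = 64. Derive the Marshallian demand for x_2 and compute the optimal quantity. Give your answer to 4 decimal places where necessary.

With perfect complements, no substitution: consume in ratio x_1:x_2 = 3:4.
Budget: p_1·x_1 + p_2·(4/3)·x_1 = m, so (3·p_1 + 4·p_2)·x_1 = 3·m.
Demand: x_1*(p_1,p_2,m) = 3·m/(3·p_1 + 4·p_2), x_2* = 4·m/(3·p_1 + 4·p_2).
Here 3·12 + 4·13.16 = 88.64, giving x_2* = 2.8881.

x_2* = 2.8881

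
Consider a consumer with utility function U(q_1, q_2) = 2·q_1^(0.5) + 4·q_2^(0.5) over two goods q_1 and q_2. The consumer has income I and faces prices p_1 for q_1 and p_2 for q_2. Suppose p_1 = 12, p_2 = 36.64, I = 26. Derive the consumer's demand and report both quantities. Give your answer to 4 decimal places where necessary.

q_1* = 0.9379, q_2* = 0.4024

MU_q_1 ∝ 2·q_1^(-0.5), MU_q_2 ∝ 4·q_2^(-0.5), so MRS = (1/2)·(q_2/q_1)^(0.5) = p_1/p_2.
Solve for the ratio: q_2/q_1 = [2·p_1/p_2]^(2).
With the ratio pinned down, the budget gives q_1* = I/(p_1 + p_2·(q_2/q_1)) and q_2* = (q_2/q_1)·q_1*.
Numerically q_2/q_1 = 0.429054, so q_1* = 26/(12 + 36.64·0.429054) = 0.9379 and q_2* = 0.429054·0.9379 = 0.4024.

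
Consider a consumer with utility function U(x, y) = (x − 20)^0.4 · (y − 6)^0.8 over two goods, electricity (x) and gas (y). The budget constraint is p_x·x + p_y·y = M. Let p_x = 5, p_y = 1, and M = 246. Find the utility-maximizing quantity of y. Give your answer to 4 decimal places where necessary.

y* = 99.3333

MRS = (1/2)·(y−6)/(x−20). Tangency with p_x/p_y gives y−6 = 2·(p_x/p_y)·(x−20).
Substituting into the budget: x* = 20 + 1/3·(M − 20·p_x − 6·p_y)/p_x, and y* = 6 + 2/3·(…)/p_y.
Discretionary income = 246 − 20·5 − 6·1 = 140; y* = 6 + 2/3·140/1 = 99.3333.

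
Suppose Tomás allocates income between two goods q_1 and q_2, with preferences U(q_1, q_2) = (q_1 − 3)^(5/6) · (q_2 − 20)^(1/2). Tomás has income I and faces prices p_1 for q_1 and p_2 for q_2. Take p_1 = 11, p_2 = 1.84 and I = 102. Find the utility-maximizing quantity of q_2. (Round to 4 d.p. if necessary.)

MRS = (5/3)·(q_2−20)/(q_1−3). Tangency with p_1/p_2 gives q_2−20 = (3/5)·(p_1/p_2)·(q_1−3).
Substituting into the budget: q_1* = 3 + 0.625·(I − 3·p_1 − 20·p_2)/p_1, and q_2* = 20 + 0.375·(…)/p_2.
Discretionary income = 102 − 3·11 − 20·1.84 = 32.2; q_2* = 20 + 0.375·32.2/1.84 = 26.5625.

q_2* = 26.5625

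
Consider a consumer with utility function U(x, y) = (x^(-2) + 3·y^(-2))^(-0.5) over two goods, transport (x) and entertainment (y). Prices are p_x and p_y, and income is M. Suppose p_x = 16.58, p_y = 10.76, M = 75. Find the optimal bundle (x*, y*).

x* = 2.1736, y* = 3.6209

MU_x ∝ x^(-3), MU_y ∝ 3·y^(-3), so MRS = (1/3)·(y/x)^(3) = p_x/p_y.
Hence y/x = (3·p_x/p_y)^(1/(3)), i.e. raised to the 1/3 power.
Substitute y = (y/x)·x into the budget: x* = M/(p_x + p_y·(y/x)).
Numerically y/x = 1.665832, so x* = 75/(16.58 + 10.76·1.665832) = 2.1736 and y* = 1.665832·2.1736 = 3.6209.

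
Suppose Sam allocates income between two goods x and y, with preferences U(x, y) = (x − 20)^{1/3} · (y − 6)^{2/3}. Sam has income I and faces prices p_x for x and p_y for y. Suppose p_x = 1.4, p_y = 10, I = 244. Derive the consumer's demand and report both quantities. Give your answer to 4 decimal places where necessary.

x* = 57.1429, y* = 16.4

MRS = (1/2)·(y−6)/(x−20). Tangency with p_x/p_y gives y−6 = 2·(p_x/p_y)·(x−20).
Substituting into the budget: x* = 20 + 1/3·(I − 20·p_x − 6·p_y)/p_x, and y* = 6 + 2/3·(…)/p_y.
Discretionary income = 244 − 20·1.4 − 6·10 = 156; x* = 20 + 1/3·156/1.4 = 57.1429; y* = 6 + 2/3·156/10 = 16.4.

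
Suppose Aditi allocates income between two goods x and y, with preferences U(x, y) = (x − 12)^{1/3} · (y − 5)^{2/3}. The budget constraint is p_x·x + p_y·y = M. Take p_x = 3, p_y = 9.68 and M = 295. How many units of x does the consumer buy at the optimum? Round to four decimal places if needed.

This is Cobb-Douglas in (x−12, y−5): tangency gives 1/3·p_y·(y−5) = 2/3·p_x·(x−12).
Substituting into the budget: x* = 12 + 1/3·(M − 12·p_x − 5·p_y)/p_x, and y* = 5 + 2/3·(…)/p_y.
Discretionary income = 295 − 12·3 − 5·9.68 = 210.6; x* = 12 + 1/3·210.6/3 = 35.4.

x* = 35.4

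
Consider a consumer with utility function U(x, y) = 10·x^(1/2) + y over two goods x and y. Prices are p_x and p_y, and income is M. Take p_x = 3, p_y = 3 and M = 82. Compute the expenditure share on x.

share on x = 0.9146

Plugging in: x* = (5·3/3)² = 25, y* = 2.3333.
Expenditure on x: 3·25 = 75; share = 0.9146.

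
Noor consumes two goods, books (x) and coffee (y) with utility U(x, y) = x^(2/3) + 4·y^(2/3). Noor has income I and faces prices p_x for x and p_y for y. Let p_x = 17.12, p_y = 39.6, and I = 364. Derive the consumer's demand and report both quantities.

x* = 1.6403, y* = 8.4828

MRS = MU_x/MU_y = (1/4)·(y/x)^(1/3). Set equal to p_x/p_y.
Solve for the ratio: y/x = [4·p_x/p_y]^(3).
With the ratio pinned down, the budget gives x* = I/(p_x + p_y·(y/x)) and y* = (y/x)·x*.
Numerically y/x = 5.171371, so x* = 364/(17.12 + 39.6·5.171371) = 1.6403 and y* = 5.171371·1.6403 = 8.4828.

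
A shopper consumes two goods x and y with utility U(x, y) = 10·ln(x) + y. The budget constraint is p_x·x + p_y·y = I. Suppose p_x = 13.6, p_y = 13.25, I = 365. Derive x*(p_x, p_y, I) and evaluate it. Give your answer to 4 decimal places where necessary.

So x*(p_x,p_y) = 10·p_y/p_x, independent of income; and y* = (I − 10·p_y)/p_y.
At the given prices: x* = 10·13.25/13.6 = 9.7426.

x* = 9.7426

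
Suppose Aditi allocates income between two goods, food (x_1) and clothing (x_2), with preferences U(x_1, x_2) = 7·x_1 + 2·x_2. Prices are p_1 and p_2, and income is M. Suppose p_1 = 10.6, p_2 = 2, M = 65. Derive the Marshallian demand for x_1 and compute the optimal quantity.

Perfect substitutes: compare marginal utility per dollar. 7/p_1 vs 2/p_2 → 0.6604 vs 1.
x_2 gives more utility per dollar, so spend all income on x_2: x_2* = M/p_2, x_1* = 0.
Numerically: x_1* = 0, x_2* = 32.5.

x_1* = 0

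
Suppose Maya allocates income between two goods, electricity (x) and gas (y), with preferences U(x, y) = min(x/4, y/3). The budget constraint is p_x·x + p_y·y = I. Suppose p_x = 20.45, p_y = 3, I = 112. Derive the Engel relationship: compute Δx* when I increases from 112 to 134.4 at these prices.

Leontief preferences: the optimum is at the kink where x/4 = y/3, i.e. y = (3/4)·x.
Budget: p_x·x + p_y·(3/4)·x = I, so (4·p_x + 3·p_y)·x = 4·I.
Demand: x*(p_x,p_y,I) = 4·I/(4·p_x + 3·p_y), y* = 3·I/(4·p_x + 3·p_y).
Here 4·20.45 + 3·3 = 90.8, giving x* = 4.9339.
At I' = 134.4: x* = 5.9207. Change: 5.9207 − 4.9339 = 0.9868.

Δx* = 0.9868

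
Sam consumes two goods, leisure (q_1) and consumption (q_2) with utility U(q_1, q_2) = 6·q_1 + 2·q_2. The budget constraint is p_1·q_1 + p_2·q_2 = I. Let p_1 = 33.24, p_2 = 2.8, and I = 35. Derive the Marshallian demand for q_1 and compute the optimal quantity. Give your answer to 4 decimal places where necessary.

q_1* = 0

Linear utility — the consumer picks whichever good has higher MU/price: 6/33.24 = 0.1805 vs 2/2.8 = 0.7143.
q_2 gives more utility per dollar, so spend all income on q_2: q_2* = I/p_2, q_1* = 0.
Numerically: q_1* = 0, q_2* = 12.5.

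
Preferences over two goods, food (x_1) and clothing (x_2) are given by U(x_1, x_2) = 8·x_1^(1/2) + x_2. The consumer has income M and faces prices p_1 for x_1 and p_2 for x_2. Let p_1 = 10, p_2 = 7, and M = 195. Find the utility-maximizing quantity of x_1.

x_1* = 7.84

Utility is quasi-linear in x_2; the FOC for x_1 is 4/√x_1 = p_1/p_2.
Solve: √x_1 = 4·p_2/p_1, so x_1*(p_1,p_2) = (4·p_2/p_1)², and x_2* = (M − p_1·x_1*)/p_2.
Plugging in: x_1* = (4·7/10)² = 7.84.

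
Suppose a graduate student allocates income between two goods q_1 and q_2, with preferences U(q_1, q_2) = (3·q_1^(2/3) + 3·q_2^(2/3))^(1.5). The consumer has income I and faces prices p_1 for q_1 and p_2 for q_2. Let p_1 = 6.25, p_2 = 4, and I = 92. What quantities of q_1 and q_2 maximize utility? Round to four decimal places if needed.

Substitute q_2 = (q_2/q_1)·q_1 into the budget: q_1* = I/(p_1 + p_2·(q_2/q_1)).
Numerically q_2/q_1 = 3.814697, so q_1* = 92/(6.25 + 4·3.814697) = 4.2773 and q_2* = 3.814697·4.2773 = 16.3167.

q_1* = 4.2773, q_2* = 16.3167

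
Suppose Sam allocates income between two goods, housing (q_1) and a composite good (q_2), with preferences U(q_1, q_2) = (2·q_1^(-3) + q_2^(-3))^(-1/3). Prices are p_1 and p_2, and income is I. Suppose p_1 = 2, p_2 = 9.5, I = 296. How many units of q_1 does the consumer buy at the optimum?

q_1* = 39.9396

From the CES first-order condition, 2·(q_2/q_1)^(4) = p_1/p_2.
Solve for the ratio: q_2/q_1 = [(1/2)·p_1/p_2]^(0.25).
Substitute q_2 = (q_2/q_1)·q_1 into the budget: q_1* = I/(p_1 + p_2·(q_2/q_1)).
Numerically q_2/q_1 = 0.569599, so q_1* = 296/(2 + 9.5·0.569599) = 39.9396.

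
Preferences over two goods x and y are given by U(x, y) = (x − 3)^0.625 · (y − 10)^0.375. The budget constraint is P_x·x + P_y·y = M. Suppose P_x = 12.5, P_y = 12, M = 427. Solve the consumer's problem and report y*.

y* = 18.4219

Discretionary income = 427 − 3·12.5 − 10·12 = 269.5; y* = 10 + 0.375·269.5/12 = 18.4219.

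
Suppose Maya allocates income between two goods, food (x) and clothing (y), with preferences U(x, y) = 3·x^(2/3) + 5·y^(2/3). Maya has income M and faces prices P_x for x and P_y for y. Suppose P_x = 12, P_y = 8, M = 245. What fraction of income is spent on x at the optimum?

MU_x ∝ 3·x^(-1/3), MU_y ∝ 5·y^(-1/3), so MRS = (3/5)·(y/x)^(1/3) = P_x/P_y.
Solve for the ratio: y/x = [(5/3)·P_x/P_y]^(3).
With the ratio pinned down, the budget gives x* = M/(P_x + P_y·(y/x)) and y* = (y/x)·x*.
Numerically y/x = 15.625, so x* = 245/(12 + 8·15.625) = 1.7883 and y* = 15.625·1.7883 = 27.9425.
Expenditure on x: 12·1.7883 = 21.4599; share = 0.0876.

share on x = 0.0876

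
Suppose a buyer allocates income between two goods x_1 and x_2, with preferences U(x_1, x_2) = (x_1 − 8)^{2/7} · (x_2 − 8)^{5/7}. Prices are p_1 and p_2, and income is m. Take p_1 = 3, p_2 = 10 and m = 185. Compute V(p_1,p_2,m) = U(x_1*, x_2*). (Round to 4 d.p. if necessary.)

MRS = (2/5)·(x_2−8)/(x_1−8). Tangency with p_1/p_2 gives x_2−8 = (5/2)·(p_1/p_2)·(x_1−8).
Substituting into the budget: x_1* = 8 + 2/7·(m − 8·p_1 − 8·p_2)/p_1, and x_2* = 8 + 5/7·(…)/p_2.
Discretionary income = 185 − 8·3 − 8·10 = 81; x_1* = 8 + 2/7·81/3 = 15.7143; x_2* = 8 + 5/7·81/10 = 13.7857.
Utility at the optimum: U(15.7143, 13.7857) = 6.2814.

V = 6.2814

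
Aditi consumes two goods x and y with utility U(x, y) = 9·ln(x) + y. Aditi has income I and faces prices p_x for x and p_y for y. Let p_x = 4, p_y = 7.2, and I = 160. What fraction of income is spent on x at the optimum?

Set MRS = p_x/p_y: (9/x)/1 = p_x/p_y.
So x*(p_x,p_y) = 9·p_y/p_x, independent of income; and y* = (I − 9·p_y)/p_y.
At the given prices: x* = 9·7.2/4 = 16.2, and y* = 13.2222.
Expenditure on x: 4·16.2 = 64.8; share = 0.405.

share on x = 0.405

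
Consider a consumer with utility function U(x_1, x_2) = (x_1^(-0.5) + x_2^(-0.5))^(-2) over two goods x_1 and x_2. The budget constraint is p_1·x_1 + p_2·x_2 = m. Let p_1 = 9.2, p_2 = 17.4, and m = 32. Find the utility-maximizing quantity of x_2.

x_2* = 1.0168

MRS = MU_x_1/MU_x_2 = (x_2/x_1)^(1.5). Set equal to p_1/p_2.
Hence x_2/x_1 = (p_1/p_2)^(1/(1.5)), i.e. raised to the 2/3 power.
With the ratio pinned down, the budget gives x_1* = m/(p_1 + p_2·(x_2/x_1)) and x_2* = (x_2/x_1)·x_1*.
Numerically x_2/x_1 = 0.653871, so x_1* = 32/(9.2 + 17.4·0.653871) = 1.5551 and x_2* = 0.653871·1.5551 = 1.0168.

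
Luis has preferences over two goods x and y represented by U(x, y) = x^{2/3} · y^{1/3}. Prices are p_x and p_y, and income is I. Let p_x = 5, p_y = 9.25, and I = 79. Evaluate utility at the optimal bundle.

The MRS is 2·y/x. Set MRS = p_x/p_y.
Rearranging, p_y·y = (1/2)·p_x·x. Substituting into the budget gives p_x·x·(1 + (1/2)) = I.
Demand: x*(p_x,p_y,I) = 2/3·I/p_x and y* = 1/3·I/p_y.
At p_x=5, p_y=9.25, I=79: x* = 2/3·79/5 = 10.5333, y* = 2.8468.
Utility at the optimum: U(10.5333, 2.8468) = 6.8103.

V = 6.8103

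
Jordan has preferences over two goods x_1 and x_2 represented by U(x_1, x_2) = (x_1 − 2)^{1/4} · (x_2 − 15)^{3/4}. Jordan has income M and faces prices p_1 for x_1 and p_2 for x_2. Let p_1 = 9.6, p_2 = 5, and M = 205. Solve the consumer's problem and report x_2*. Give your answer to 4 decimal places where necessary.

After buying the subsistence bundle (2, 15), a share 0.25 of the remaining income goes to x_1: x_1* = 2 + 0.25·(M − 2p_1 − 15p_2)/p_1.
Discretionary income = 205 − 2·9.6 − 15·5 = 110.8; x_2* = 15 + 0.75·110.8/5 = 31.62.

x_2* = 31.62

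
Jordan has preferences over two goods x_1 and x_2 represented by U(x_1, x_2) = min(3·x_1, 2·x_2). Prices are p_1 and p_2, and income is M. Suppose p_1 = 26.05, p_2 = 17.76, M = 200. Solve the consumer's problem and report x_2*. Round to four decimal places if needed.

x_2* = 5.6937

Leontief preferences: the optimum is at the kink where x_1/2 = x_2/3, i.e. x_2 = (3/2)·x_1.
Budget: p_1·x_1 + p_2·(3/2)·x_1 = M, so (2·p_1 + 3·p_2)·x_1 = 2·M.
Demand: x_1*(p_1,p_2,M) = 2·M/(2·p_1 + 3·p_2), x_2* = 3·M/(2·p_1 + 3·p_2).
Here 2·26.05 + 3·17.76 = 105.38, giving x_2* = 5.6937.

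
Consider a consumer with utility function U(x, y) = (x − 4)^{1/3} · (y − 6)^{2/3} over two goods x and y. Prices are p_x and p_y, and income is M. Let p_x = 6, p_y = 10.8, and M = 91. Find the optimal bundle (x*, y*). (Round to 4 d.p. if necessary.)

x* = 4.1222, y* = 6.1358

MRS = (1/2)·(y−6)/(x−4). Tangency with p_x/p_y gives y−6 = 2·(p_x/p_y)·(x−4).
After buying the subsistence bundle (4, 6), a share 1/3 of the remaining income goes to x: x* = 4 + 1/3·(M − 4p_x − 6p_y)/p_x.
Discretionary income = 91 − 4·6 − 6·10.8 = 2.2; x* = 4 + 1/3·2.2/6 = 4.1222; y* = 6 + 2/3·2.2/10.8 = 6.1358.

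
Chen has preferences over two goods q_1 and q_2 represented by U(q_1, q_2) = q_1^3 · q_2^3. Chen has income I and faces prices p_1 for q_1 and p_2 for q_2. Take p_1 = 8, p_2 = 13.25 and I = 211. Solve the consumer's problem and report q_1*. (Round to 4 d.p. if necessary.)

q_1* = 13.1875

Tangency: MRS = q_2/q_1 = p_1/p_2.
Rearranging, p_2·q_2 = p_1·q_1. Substituting into the budget gives p_1·q_1·(1 + 1) = I.
Demand: q_1*(p_1,p_2,I) = 0.5·I/p_1 and q_2* = 0.5·I/p_2.
At p_1=8, p_2=13.25, I=211: q_1* = 0.5·211/8 = 13.1875.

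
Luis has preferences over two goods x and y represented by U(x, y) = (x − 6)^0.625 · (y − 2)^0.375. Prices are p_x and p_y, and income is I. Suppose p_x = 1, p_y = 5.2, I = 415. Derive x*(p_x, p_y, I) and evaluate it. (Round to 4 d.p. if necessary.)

x* = 255.125

This is Cobb-Douglas in (x−6, y−2): tangency gives 0.625·p_y·(y−2) = 0.375·p_x·(x−6).
After buying the subsistence bundle (6, 2), a share 0.625 of the remaining income goes to x: x* = 6 + 0.625·(I − 6p_x − 2p_y)/p_x.
Discretionary income = 415 − 6·1 − 2·5.2 = 398.6; x* = 6 + 0.625·398.6/1 = 255.125.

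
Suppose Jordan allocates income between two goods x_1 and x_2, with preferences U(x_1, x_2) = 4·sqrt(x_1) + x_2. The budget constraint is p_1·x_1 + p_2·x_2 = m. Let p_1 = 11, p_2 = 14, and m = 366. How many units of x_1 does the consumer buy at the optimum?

x_1* = 6.4793

Utility is quasi-linear in x_2; the FOC for x_1 is 2/√x_1 = p_1/p_2.
Solve: √x_1 = 2·p_2/p_1, so x_1*(p_1,p_2) = (2·p_2/p_1)², and x_2* = (m − p_1·x_1*)/p_2.
Plugging in: x_1* = (2·14/11)² = 6.4793.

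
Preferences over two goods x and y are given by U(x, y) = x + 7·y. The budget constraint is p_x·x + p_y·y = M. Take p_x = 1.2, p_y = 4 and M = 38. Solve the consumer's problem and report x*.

x* = 0

Linear utility — the consumer picks whichever good has higher MU/price: 1/1.2 = 0.8333 vs 7/4 = 1.75.
y gives more utility per dollar, so spend all income on y: y* = M/p_y, x* = 0.
Numerically: x* = 0, y* = 9.5.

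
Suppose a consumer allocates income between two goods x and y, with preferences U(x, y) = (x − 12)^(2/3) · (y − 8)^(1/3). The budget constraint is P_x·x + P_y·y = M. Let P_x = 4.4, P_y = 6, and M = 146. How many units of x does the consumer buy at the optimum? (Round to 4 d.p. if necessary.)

This is Cobb-Douglas in (x−12, y−8): tangency gives 2/3·P_y·(y−8) = 1/3·P_x·(x−12).
Substituting into the budget: x* = 12 + 2/3·(M − 12·P_x − 8·P_y)/P_x, and y* = 8 + 1/3·(…)/P_y.
Discretionary income = 146 − 12·4.4 − 8·6 = 45.2; x* = 12 + 2/3·45.2/4.4 = 18.8485.

x* = 18.8485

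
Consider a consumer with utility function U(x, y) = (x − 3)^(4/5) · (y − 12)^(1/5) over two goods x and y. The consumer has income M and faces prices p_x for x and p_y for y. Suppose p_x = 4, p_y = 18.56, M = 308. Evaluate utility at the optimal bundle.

V = 8.1715

After buying the subsistence bundle (3, 12), a share 0.8 of the remaining income goes to x: x* = 3 + 0.8·(M − 3p_x − 12p_y)/p_x.
Discretionary income = 308 − 3·4 − 12·18.56 = 73.28; x* = 3 + 0.8·73.28/4 = 17.656; y* = 12 + 0.2·73.28/18.56 = 12.7897.
Utility at the optimum: U(17.656, 12.7897) = 8.1715.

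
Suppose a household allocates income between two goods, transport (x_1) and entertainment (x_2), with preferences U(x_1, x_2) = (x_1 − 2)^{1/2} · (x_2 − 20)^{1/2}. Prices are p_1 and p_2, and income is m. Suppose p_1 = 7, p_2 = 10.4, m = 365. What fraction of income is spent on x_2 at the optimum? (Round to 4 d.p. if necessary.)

MRS = (x_2−20)/(x_1−2). Tangency with p_1/p_2 gives x_2−20 = (p_1/p_2)·(x_1−2).
Substituting into the budget: x_1* = 2 + 0.5·(m − 2·p_1 − 20·p_2)/p_1, and x_2* = 20 + 0.5·(…)/p_2.
Discretionary income = 365 − 2·7 − 20·10.4 = 143; x_1* = 2 + 0.5·143/7 = 12.2143; x_2* = 20 + 0.5·143/10.4 = 26.875.
Expenditure on x_2: 10.4·26.875 = 279.5; share = 0.7658.

share on x_2 = 0.7658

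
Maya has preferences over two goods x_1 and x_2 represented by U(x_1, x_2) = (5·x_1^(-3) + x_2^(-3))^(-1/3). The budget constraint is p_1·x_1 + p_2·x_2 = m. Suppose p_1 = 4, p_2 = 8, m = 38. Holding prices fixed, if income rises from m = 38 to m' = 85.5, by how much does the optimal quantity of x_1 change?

Δx_1* = 5.5891

From the CES first-order condition, 5·(x_2/x_1)^(4) = p_1/p_2.
Hence x_2/x_1 = ((1/5)·p_1/p_2)^(1/(4)), i.e. raised to the 0.25 power.
With the ratio pinned down, the budget gives x_1* = m/(p_1 + p_2·(x_2/x_1)) and x_2* = (x_2/x_1)·x_1*.
Numerically x_2/x_1 = 0.562341, so x_1* = 38/(4 + 8·0.562341) = 4.4713.
At m' = 85.5: x_1* = 10.0603. Change: 10.0603 − 4.4713 = 5.5891.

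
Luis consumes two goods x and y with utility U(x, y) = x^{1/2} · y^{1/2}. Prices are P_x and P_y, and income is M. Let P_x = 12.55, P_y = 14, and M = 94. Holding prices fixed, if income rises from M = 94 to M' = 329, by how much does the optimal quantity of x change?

Δx* = 9.3625

MU_x/MU_y = (0.5·y)/(0.5·x); tangency sets this equal to P_x/P_y.
Rearranging, P_y·y = P_x·x. Substituting into the budget gives P_x·x·(1 + 1) = M.
Demand: x*(P_x,P_y,M) = 0.5·M/P_x and y* = 0.5·M/P_y.
At P_x=12.55, P_y=14, M=94: x* = 0.5·94/12.55 = 3.745.
At M' = 329: x* = 13.1076. Change: 13.1076 − 3.745 = 9.3625.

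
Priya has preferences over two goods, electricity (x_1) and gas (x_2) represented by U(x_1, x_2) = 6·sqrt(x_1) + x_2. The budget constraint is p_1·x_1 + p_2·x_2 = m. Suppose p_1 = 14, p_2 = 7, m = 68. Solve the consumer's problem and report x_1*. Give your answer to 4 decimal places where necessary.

MU_x_1 = 3/√x_1, MU_x_2 = 1. Tangency: 3/√x_1 = p_1/p_2.
Solve: √x_1 = 3·p_2/p_1, so x_1*(p_1,p_2) = (3·p_2/p_1)², and x_2* = (m − p_1·x_1*)/p_2.
Plugging in: x_1* = (3·7/14)² = 2.25.

x_1* = 2.25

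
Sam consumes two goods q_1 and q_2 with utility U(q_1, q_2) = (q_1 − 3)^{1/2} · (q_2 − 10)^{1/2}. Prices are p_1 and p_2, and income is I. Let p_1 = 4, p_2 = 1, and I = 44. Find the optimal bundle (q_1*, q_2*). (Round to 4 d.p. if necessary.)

q_1* = 5.75, q_2* = 21

MRS = (q_2−10)/(q_1−3). Tangency with p_1/p_2 gives q_2−10 = (p_1/p_2)·(q_1−3).
Substituting into the budget: q_1* = 3 + 0.5·(I − 3·p_1 − 10·p_2)/p_1, and q_2* = 10 + 0.5·(…)/p_2.
Discretionary income = 44 − 3·4 − 10·1 = 22; q_1* = 3 + 0.5·22/4 = 5.75; q_2* = 10 + 0.5·22/1 = 21.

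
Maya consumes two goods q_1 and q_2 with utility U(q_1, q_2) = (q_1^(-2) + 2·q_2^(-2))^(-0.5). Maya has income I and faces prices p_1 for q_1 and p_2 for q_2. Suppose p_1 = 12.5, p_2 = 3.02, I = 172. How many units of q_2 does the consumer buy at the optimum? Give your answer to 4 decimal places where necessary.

MRS = MU_q_1/MU_q_2 = (1/2)·(q_2/q_1)^(3). Set equal to p_1/p_2.
Hence q_2/q_1 = (2·p_1/p_2)^(1/(3)), i.e. raised to the 1/3 power.
Substitute q_2 = (q_2/q_1)·q_1 into the budget: q_1* = I/(p_1 + p_2·(q_2/q_1)).
Numerically q_2/q_1 = 2.022915, so q_1* = 172/(12.5 + 3.02·2.022915) = 9.2427 and q_2* = 2.022915·9.2427 = 18.6973.

q_2* = 18.6973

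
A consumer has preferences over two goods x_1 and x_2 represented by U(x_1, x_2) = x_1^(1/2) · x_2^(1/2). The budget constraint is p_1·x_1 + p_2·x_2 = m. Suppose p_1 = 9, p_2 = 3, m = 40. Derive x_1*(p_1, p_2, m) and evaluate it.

x_1* = 2.2222

The MRS is x_2/x_1. Set MRS = p_1/p_2.
Rearranging, p_2·x_2 = p_1·x_1. Substituting into the budget gives p_1·x_1·(1 + 1) = m.
Demand: x_1*(p_1,p_2,m) = 0.5·m/p_1 and x_2* = 0.5·m/p_2.
At p_1=9, p_2=3, m=40: x_1* = 0.5·40/9 = 2.2222.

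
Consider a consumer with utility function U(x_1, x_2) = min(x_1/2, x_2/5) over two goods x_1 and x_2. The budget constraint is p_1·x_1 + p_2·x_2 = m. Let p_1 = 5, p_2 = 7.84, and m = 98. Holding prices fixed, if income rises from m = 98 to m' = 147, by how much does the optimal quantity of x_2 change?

Leontief preferences: the optimum is at the kink where x_1/2 = x_2/5, i.e. x_2 = (5/2)·x_1.
Budget: p_1·x_1 + p_2·(5/2)·x_1 = m, so (2·p_1 + 5·p_2)·x_1 = 2·m.
Demand: x_1*(p_1,p_2,m) = 2·m/(2·p_1 + 5·p_2), x_2* = 5·m/(2·p_1 + 5·p_2).
Here 2·5 + 5·7.84 = 49.2, giving x_2* = 9.9593.
At m' = 147: x_2* = 14.939. Change: 14.939 − 9.9593 = 4.9797.

Δx_2* = 4.9797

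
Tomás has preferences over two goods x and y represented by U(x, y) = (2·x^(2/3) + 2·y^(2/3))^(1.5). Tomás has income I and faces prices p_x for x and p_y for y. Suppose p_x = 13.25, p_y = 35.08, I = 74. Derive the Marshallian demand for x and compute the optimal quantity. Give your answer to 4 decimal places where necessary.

Substitute y = (y/x)·x into the budget: x* = I/(p_x + p_y·(y/x)).
Numerically y/x = 0.053885, so x* = 74/(13.25 + 35.08·0.053885) = 4.8876.

x* = 4.8876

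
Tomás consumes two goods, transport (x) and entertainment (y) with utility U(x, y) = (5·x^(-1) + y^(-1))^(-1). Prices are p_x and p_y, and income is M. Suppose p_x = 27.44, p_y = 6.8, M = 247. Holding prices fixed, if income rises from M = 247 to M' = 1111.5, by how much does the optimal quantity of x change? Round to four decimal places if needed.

MU_x ∝ 5·x^(-2), MU_y ∝ y^(-2), so MRS = 5·(y/x)^(2) = p_x/p_y.
Hence y/x = ((1/5)·p_x/p_y)^(1/(2)), i.e. raised to the 0.5 power.
With the ratio pinned down, the budget gives x* = M/(p_x + p_y·(y/x)) and y* = (y/x)·x*.
Numerically y/x = 0.898365, so x* = 247/(27.44 + 6.8·0.898365) = 7.3624.
At M' = 1111.5: x* = 33.1308. Change: 33.1308 − 7.3624 = 25.7684.

Δx* = 25.7684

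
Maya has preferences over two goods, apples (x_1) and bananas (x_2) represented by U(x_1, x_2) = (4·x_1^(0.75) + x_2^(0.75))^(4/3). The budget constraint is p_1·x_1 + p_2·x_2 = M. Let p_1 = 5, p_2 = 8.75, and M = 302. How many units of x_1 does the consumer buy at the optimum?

x_1* = 60.356

MRS = MU_x_1/MU_x_2 = 4·(x_2/x_1)^(0.25). Set equal to p_1/p_2.
Solve for the ratio: x_2/x_1 = [(1/4)·p_1/p_2]^(4).
With the ratio pinned down, the budget gives x_1* = M/(p_1 + p_2·(x_2/x_1)) and x_2* = (x_2/x_1)·x_1*.
Numerically x_2/x_1 = 0.000416, so x_1* = 302/(5 + 8.75·0.000416) = 60.356.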